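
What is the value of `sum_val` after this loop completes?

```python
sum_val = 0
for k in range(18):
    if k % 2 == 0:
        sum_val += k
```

Sum of even numbers 0 to 17
`sum_val` takes the values: 0 → 2 → 6 → 12 → 20 → 30 → 42 → 56 → 72

Answer: 72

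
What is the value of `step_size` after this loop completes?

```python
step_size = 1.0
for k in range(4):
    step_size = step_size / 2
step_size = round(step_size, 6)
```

Halving LR 4 times: 1 / 2^4
`step_size` takes the values: 1.0 → 0.5 → 0.25 → 0.125 → 0.0625

Answer: 0.0625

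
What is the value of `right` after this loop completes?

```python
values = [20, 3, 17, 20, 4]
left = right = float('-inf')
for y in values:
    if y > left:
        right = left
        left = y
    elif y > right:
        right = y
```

Second largest (with repeats) in [20, 3, 17, 20, 4]
`right` takes the values: -inf → 3 → 17 → 20

Answer: 20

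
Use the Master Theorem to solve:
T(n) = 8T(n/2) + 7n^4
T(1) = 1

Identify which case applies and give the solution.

a=8, b=2, f(n)=7n^4. log_2(8) = 3. Since c=4 > 3 and the regularity condition holds (8(n/2)^4 = (8/2^4)n^4 with 8/2^4 < 1), Case 3 applies: T(n) = Θ(f(n)) = O(n^4).

Answer: O(n^4) - Case 3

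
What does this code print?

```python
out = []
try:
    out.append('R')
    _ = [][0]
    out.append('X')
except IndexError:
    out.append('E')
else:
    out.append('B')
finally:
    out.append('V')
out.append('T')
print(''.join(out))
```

Execution trace: 'R' (try body) → 'E' (except IndexError) → 'V' (finally) → 'T' (after the try/except). Output: REVT

Answer: REVT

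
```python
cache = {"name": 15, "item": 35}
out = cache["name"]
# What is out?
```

Trace:
`cache = {"name": 15, "item": 35}` → cache = {'name': 15, 'item': 35}
`out = cache["name"]` → out = 15
So out = 15

Answer: 15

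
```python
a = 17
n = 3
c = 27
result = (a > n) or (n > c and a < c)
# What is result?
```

Trace:
`a = 17` → a = 17
`n = 3` → n = 3
`c = 27` → c = 27
`result = (a > n) or (n > c and a < c)` → result = True
So result = True

Answer: True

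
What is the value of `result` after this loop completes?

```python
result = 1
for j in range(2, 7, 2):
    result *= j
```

Product of even numbers 2 to 6
`result` takes the values: 1 → 2 → 8 → 48

Answer: 48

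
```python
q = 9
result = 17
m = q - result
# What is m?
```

Trace:
`q = 9` → q = 9
`result = 17` → result = 17
`m = q - result` → m = -8
So m = -8

Answer: -8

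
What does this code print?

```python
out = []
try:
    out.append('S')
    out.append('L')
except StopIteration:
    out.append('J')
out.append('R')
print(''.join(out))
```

Execution trace: 'S' (try body) → 'L' (try body, no exception) → 'R' (after the try/except). Output: SLR

Answer: SLR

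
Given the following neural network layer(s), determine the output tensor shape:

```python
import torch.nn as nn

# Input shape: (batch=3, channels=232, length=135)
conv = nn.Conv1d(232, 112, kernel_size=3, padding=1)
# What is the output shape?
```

Input: (3, 232, 135) -> Output: (3, 112, 135)

Answer: (3, 112, 135)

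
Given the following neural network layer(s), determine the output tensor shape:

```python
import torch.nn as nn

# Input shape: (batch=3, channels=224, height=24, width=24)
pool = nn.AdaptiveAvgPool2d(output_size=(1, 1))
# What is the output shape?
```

Input: (3, 224, 24, 24) -> Output: (3, 224, 1, 1)

Answer: (3, 224, 1, 1)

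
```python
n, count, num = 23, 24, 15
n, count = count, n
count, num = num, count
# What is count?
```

Trace:
`n, count, num = 23, 24, 15` → n = 23; count = 24; num = 15
`n, count = count, n` → n = 24; count = 23
`count, num = num, count` → count = 15; num = 23
So count = 15

Answer: 15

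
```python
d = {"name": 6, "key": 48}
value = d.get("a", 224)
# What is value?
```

Trace:
`d = {"name": 6, "key": 48}` → d = {'name': 6, 'key': 48}
`value = d.get("a", 224)` → value = 224
So value = 224

Answer: 224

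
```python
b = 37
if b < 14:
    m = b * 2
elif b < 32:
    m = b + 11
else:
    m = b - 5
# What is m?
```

Trace:
`b = 37` → b = 37
`if b < 14: ...` → b < 14 is False, b < 32 is False, take else branch → m = 32
So m = 32

Answer: 32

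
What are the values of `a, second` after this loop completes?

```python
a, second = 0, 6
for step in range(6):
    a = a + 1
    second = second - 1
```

a goes 0→6, second goes 6→0
`a, second` takes the values: (0, 6) → (1, 6) → (1, 5) → (2, 5) → (2, 4) → (3, 4) → (3, 3) → (4, 3) → (4, 2) → (5, 2) → (5, 1) → (6, 1) → (6, 0)

Answer: 6, 0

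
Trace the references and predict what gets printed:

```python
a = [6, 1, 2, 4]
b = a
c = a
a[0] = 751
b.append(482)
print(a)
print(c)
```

Key concept: multiple aliases.
Step by step:
`a = [6, 1, 2, 4]` → a = [6, 1, 2, 4]
`b = a` → b = [6, 1, 2, 4] (same object as a)
`c = a` → c = [6, 1, 2, 4] (same object as a, b)
`a[0] = 751` → a = [751, 1, 2, 4] (same object as b, c); b = [751, 1, 2, 4] (same object as a, c); c = [751, 1, 2, 4] (same object as a, b)
`b.append(482)` → a = [751, 1, 2, 4, 482] (same object as b, c); b = [751, 1, 2, 4, 482] (same object as a, c); c = [751, 1, 2, 4, 482] (same object as a, b)
`print(a)` → prints [751, 1, 2, 4, 482]
`print(c)` → prints [751, 1, 2, 4, 482]

Answer:
[751, 1, 2, 4, 482]
[751, 1, 2, 4, 482]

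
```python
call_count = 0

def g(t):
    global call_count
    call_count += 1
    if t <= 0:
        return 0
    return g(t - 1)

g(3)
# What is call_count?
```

Linear recursion stepping by 1: 4 calls from t=3 down to ≤0.

Answer: 4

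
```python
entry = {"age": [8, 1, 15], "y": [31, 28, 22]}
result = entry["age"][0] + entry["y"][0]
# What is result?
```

Trace:
`entry = {"age": [8, 1, 15], "y": [31, 28, 22]}` → entry = {'age': [8, 1, 15], 'y': [31, 28, 22]}
`result = entry["age"][0] + entry["y"][0]` → result = 39
So result = 39

Answer: 39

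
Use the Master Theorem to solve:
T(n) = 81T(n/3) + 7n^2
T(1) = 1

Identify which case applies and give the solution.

a=81, b=3, f(n)=7n^2. log_3(81) = 4. Since c=2 < 4, Case 1 applies: T(n) = Θ(n^log_b(a)) = O(n^4).

Answer: O(n^4) - Case 1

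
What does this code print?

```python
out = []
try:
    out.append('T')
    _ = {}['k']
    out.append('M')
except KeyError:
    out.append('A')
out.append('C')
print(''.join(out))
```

Execution trace: 'T' (try body) → 'A' (except KeyError) → 'C' (after the try/except). Output: TAC

Answer: TAC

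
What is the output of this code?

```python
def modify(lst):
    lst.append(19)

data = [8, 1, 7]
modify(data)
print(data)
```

Key concept: function modifies passed list.
Step by step:
`data = [8, 1, 7]` → data = [8, 1, 7]
`modify(data)` → data = [8, 1, 7, 19]
`print(data)` → prints [8, 1, 7, 19]

Answer: [8, 1, 7, 19]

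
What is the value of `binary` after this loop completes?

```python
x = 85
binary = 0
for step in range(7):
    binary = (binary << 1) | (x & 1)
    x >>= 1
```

Reverse lowest 7 bits of 85
`binary` takes the values: 0 → 1 → 2 → 5 → 10 → 21 → 42 → 85

Answer: 85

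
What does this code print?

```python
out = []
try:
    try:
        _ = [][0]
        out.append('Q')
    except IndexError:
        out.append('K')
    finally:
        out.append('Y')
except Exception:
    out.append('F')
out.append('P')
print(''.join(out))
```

Execution trace: 'K' (inner except IndexError) → 'Y' (inner finally) → 'P' (after the try/except). Output: KYP

Answer: KYP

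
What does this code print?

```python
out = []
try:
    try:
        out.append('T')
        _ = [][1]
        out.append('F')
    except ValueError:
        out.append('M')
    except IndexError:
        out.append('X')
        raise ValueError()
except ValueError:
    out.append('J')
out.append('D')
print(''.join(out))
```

Execution trace: 'T' (inner try body) → 'X' (inner except IndexError) → 'J' (outer except ValueError) → 'D' (after the try/except). Output: TXJD

Answer: TXJD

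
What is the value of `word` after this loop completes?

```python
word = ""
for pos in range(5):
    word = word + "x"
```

Repeat 'x' 5 times
`word` takes the values: "" → "x" → "xx" → "xxx" → "xxxx" → "xxxxx"

Answer: "xxxxx"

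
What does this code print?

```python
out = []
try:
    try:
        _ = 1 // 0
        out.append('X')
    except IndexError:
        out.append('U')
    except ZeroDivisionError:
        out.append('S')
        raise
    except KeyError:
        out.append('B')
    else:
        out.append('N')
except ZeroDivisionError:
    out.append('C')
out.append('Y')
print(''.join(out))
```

Execution trace: 'S' (inner except ZeroDivisionError) → 'C' (outer except ZeroDivisionError) → 'Y' (after the try/except). Output: SCY

Answer: SCY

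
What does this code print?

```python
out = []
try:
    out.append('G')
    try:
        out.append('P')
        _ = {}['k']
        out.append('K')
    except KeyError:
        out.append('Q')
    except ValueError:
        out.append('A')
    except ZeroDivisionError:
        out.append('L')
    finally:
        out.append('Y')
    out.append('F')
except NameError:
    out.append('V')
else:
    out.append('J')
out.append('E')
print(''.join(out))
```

Execution trace: 'G' (try body) → 'P' (inner try body) → 'Q' (inner except KeyError) → 'Y' (inner finally) → 'F' (try body, no exception) → 'J' (else) → 'E' (after the try/except). Output: GPQYFJE

Answer: GPQYFJE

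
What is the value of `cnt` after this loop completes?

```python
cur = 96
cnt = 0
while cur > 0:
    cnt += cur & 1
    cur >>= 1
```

Count set bits in 96 (binary: 0b1100000)
`cnt` takes the values: 0 → 1 → 2

Answer: 2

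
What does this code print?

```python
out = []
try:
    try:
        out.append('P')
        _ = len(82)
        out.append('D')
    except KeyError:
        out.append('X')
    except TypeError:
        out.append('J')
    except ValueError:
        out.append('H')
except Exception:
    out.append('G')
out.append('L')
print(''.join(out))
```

Execution trace: 'P' (inner try body) → 'J' (inner except TypeError) → 'L' (after the try/except). Output: PJL

Answer: PJL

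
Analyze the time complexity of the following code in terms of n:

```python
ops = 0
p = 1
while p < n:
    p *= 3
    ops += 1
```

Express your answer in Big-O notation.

Each loop level contributes: log n. Multiplying the contributions gives O(log n).

Answer: O(log n)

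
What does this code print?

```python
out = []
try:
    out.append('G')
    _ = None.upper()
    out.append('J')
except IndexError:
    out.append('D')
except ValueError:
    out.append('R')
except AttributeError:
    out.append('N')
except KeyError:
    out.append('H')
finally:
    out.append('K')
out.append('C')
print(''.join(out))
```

Execution trace: 'G' (try body) → 'N' (except AttributeError) → 'K' (finally) → 'C' (after the try/except). Output: GNKC

Answer: GNKC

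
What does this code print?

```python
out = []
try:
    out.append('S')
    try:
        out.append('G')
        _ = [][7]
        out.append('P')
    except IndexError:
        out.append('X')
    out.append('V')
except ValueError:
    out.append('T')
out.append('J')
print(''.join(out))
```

Execution trace: 'S' (try body) → 'G' (inner try body) → 'X' (inner except IndexError) → 'V' (try body, no exception) → 'J' (after the try/except). Output: SGXVJ

Answer: SGXVJ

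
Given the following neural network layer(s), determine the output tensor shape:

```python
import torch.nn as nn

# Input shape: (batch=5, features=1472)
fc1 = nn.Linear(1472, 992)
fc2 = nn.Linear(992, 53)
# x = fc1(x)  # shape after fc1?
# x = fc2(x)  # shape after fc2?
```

Input: (5, 1472) -> after fc1: (5, 992) -> Output: (5, 53)

Answer: (5, 53)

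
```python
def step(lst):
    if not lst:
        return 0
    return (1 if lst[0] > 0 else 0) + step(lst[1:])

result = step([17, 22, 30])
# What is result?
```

Count of positive elements in [17, 22, 30] = 3

Answer: 3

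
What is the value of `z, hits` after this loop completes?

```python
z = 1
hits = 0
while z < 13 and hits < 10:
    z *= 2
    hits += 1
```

Double until >= 13 or 10 iterations
`z, hits` takes the values: (1, 0) → (2, 0) → (2, 1) → (4, 1) → (4, 2) → (8, 2) → (8, 3) → (16, 3) → (16, 4)

Answer: 16, 4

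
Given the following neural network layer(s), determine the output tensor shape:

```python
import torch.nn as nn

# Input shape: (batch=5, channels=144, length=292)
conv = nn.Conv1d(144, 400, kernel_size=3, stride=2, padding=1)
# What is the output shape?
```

Input: (5, 144, 292) -> Output: (5, 400, 146)

Answer: (5, 400, 146)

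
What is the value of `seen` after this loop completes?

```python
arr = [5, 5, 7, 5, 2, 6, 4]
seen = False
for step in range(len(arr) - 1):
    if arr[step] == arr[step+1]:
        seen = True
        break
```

Check consecutive duplicates in [5, 5, 7, 5, 2, 6, 4]
`seen` takes the values: False → True

Answer: True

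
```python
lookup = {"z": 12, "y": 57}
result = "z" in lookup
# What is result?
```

Trace:
`lookup = {"z": 12, "y": 57}` → lookup = {'z': 12, 'y': 57}
`result = "z" in lookup` → result = True
So result = True

Answer: True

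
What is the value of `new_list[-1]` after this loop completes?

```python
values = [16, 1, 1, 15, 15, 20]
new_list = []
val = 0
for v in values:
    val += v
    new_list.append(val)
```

Cumulative sum ends at 68
`new_list` takes the values: [] → [16] → [16, 17] → [16, 17, 18] → [16, 17, 18, 33] → [16, 17, 18, 33, 48] → [16, 17, 18, 33, 48, 68]
So `new_list[-1]` = 68

Answer: 68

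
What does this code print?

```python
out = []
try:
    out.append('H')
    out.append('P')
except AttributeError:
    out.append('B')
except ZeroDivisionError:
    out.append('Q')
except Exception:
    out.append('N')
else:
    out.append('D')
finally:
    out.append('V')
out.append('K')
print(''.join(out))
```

Execution trace: 'H' (try body) → 'P' (try body, no exception) → 'D' (else) → 'V' (finally) → 'K' (after the try/except). Output: HPDVK

Answer: HPDVK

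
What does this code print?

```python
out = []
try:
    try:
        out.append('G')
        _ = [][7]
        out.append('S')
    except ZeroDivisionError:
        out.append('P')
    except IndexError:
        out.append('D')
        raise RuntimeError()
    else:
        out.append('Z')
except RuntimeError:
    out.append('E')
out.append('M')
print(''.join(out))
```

Execution trace: 'G' (inner try body) → 'D' (inner except IndexError) → 'E' (outer except RuntimeError) → 'M' (after the try/except). Output: GDEM

Answer: GDEM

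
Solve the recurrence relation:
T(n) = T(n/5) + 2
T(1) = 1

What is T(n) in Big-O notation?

Each step divides n by 5 and adds 2. After log_5(n) steps we reach T(1)=1. So T(n) = 2·log_5(n) + 1 = O(log n).

Answer: O(log n)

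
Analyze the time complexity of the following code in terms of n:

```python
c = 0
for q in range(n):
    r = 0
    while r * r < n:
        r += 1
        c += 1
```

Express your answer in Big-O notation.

Each loop level contributes: n × √n. Multiplying the contributions gives O(n√n).

Answer: O(n√n)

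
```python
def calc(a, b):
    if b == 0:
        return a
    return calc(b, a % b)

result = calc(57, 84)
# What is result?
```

calc(57, 84) -> calc(84, 57) -> calc(57, 27) -> calc(27, 3) -> calc(3, 0) -> 3

Answer: 3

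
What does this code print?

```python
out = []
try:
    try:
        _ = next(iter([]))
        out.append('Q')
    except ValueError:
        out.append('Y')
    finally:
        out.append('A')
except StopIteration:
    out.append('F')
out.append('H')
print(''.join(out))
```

Execution trace: 'A' (finally) → 'F' (outer except StopIteration) → 'H' (after the try/except). Output: AFH

Answer: AFH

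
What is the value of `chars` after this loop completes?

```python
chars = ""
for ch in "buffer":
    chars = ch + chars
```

Reverse 'buffer'
`chars` takes the values: "" → "b" → "ub" → "fub" → "ffub" → "effub" → "reffub"

Answer: "reffub"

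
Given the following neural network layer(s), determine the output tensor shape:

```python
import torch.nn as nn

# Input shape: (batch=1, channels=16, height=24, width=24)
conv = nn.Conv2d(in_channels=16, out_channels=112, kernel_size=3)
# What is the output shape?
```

Input: (1, 16, 24, 24) -> Output: (1, 112, 22, 22)

Answer: (1, 112, 22, 22)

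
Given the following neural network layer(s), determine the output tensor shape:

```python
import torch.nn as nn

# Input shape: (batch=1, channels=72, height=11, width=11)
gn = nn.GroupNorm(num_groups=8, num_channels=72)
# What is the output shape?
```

Input: (1, 72, 11, 11) -> Output: (1, 72, 11, 11)

Answer: (1, 72, 11, 11)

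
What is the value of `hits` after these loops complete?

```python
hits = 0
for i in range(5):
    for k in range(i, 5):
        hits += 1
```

Upper triangle: 5 + 4 + ... + 1
`hits` takes the values: 0 → 1 → 2 → 3 → 4 → 5 → 6 → 7 → 8 → 9 → 10 → 11 → 12 → 13 → 14 → 15

Answer: 15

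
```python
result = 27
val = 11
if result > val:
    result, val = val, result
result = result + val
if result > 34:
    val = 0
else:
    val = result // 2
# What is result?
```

Trace:
`result = 27` → result = 27
`val = 11` → val = 11
`if result > val: ...` → result > val is True → result = 11; val = 27
`result = result + val` → result = 38
`if result > 34: ...` → result > 34 is True → val = 0
So result = 38

Answer: 38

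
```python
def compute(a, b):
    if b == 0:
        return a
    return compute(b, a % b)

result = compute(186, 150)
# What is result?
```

compute(186, 150) -> compute(150, 36) -> compute(36, 6) -> compute(6, 0) -> 6

Answer: 6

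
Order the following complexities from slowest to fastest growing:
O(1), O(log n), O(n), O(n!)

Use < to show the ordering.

Ordered by growth rate: O(1) < O(log n) < O(n) < O(n!)

Answer: O(1) < O(log n) < O(n) < O(n!)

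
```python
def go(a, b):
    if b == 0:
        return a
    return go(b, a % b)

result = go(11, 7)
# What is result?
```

go(11, 7) -> go(7, 4) -> go(4, 3) -> go(3, 1) -> go(1, 0) -> 1

Answer: 1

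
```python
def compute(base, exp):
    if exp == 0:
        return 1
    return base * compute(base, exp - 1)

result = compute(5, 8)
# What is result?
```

compute(5, 8) = 5 * 5 * 5 * 5 * 5 * 5 * 5 * 5 = 390625

Answer: 390625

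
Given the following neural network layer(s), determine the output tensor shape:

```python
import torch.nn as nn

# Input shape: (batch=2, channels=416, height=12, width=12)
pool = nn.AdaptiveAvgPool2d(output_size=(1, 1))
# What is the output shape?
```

Input: (2, 416, 12, 12) -> Output: (2, 416, 1, 1)

Answer: (2, 416, 1, 1)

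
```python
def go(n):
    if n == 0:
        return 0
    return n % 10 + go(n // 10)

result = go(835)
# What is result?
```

Sum of digits of 835: 5 + 3 + 8 = 16

Answer: 16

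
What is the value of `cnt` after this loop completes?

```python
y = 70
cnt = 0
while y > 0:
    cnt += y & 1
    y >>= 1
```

Count set bits in 70 (binary: 0b1000110)
`cnt` takes the values: 0 → 1 → 2 → 3

Answer: 3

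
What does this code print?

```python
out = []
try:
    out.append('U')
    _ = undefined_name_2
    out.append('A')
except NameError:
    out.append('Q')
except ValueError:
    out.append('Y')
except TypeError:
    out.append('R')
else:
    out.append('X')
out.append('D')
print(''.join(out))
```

Execution trace: 'U' (try body) → 'Q' (except NameError) → 'D' (after the try/except). Output: UQD

Answer: UQD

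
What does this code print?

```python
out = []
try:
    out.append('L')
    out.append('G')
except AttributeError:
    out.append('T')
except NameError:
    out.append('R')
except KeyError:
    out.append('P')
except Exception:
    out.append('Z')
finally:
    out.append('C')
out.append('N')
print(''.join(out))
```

Execution trace: 'L' (try body) → 'G' (try body, no exception) → 'C' (finally) → 'N' (after the try/except). Output: LGCN

Answer: LGCN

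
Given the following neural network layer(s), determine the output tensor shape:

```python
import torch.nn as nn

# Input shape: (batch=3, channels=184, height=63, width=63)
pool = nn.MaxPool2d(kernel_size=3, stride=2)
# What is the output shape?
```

Input: (3, 184, 63, 63) -> Output: (3, 184, 31, 31)

Answer: (3, 184, 31, 31)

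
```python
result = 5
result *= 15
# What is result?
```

Trace:
`result = 5` → result = 5
`result *= 15` → result = 75
So result = 75

Answer: 75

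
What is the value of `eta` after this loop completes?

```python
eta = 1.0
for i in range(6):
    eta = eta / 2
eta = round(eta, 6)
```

Halving LR 6 times: 1 / 2^6
`eta` takes the values: 1.0 → 0.5 → 0.25 → 0.125 → 0.0625 → 0.03125 → 0.015625

Answer: 0.015625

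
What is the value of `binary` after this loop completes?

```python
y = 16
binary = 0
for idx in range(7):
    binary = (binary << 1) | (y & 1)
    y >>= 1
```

Reverse lowest 7 bits of 16
`binary` takes the values: 0 → 1 → 2 → 4

Answer: 4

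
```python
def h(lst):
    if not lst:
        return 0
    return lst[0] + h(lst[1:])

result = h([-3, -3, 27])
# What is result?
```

(-3) + (-3) + 27 + 0 = 21

Answer: 21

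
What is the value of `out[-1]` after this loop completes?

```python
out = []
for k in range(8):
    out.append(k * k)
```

Last element of squares 0 to 7
`out` takes the values: [] → [0] → [0, 1] → [0, 1, 4] → [0, 1, 4, 9] → [0, 1, 4, 9, 16] → [0, 1, 4, 9, 16, 25] → [0, 1, 4, 9, 16, 25, 36] → [0, 1, 4, 9, 16, 25, 36, 49]
So `out[-1]` = 49

Answer: 49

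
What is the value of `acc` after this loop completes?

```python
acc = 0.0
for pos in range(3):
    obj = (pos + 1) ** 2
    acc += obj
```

Sum of squared losses 1² + 2² + ... + 3²
`acc` takes the values: 0.0 → 1.0 → 5.0 → 14.0

Answer: 14.0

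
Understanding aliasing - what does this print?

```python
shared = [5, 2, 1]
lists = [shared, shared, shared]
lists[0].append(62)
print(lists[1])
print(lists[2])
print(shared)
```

Key concept: list of same reference.
Step by step:
`shared = [5, 2, 1]` → shared = [5, 2, 1]
`lists = [shared, shared, shared]` → lists = [[5, 2, 1], [5, 2, 1], [5, 2, 1]]
`lists[0].append(62)` → shared = [5, 2, 1, 62]; lists = [[5, 2, 1, 62], [5, 2, 1, 62], [5, 2, 1, 62]]
`print(lists[1])` → prints [5, 2, 1, 62]
`print(lists[2])` → prints [5, 2, 1, 62]
`print(shared)` → prints [5, 2, 1, 62]

Answer:
[5, 2, 1, 62]
[5, 2, 1, 62]
[5, 2, 1, 62]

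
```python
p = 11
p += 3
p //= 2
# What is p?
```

Trace:
`p = 11` → p = 11
`p += 3` → p = 14
`p //= 2` → p = 7
So p = 7

Answer: 7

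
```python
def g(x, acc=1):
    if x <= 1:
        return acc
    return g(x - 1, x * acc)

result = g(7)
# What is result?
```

Accumulator trace (n, acc): (7, 1) -> (6, 7) -> (5, 42) -> (4, 210) -> (3, 840) -> (2, 2520) -> (1, 5040) -> return 5040

Answer: 5040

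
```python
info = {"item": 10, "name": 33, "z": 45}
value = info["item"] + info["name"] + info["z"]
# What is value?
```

Trace:
`info = {"item": 10, "name": 33, "z": 45}` → info = {'item': 10, 'name': 33, 'z': 45}
`value = info["item"] + info["name"] + info["z"]` → value = 88
So value = 88

Answer: 88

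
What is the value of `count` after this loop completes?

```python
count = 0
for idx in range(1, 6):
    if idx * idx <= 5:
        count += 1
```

Count numbers where idx² ≤ 5
`count` takes the values: 0 → 1 → 2

Answer: 2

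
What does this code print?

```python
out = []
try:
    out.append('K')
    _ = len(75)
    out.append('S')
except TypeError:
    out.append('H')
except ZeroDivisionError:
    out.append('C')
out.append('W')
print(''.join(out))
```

Execution trace: 'K' (try body) → 'H' (except TypeError) → 'W' (after the try/except). Output: KHW

Answer: KHW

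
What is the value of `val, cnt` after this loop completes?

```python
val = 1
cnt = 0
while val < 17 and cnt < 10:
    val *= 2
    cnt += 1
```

Double until >= 17 or 10 iterations
`val, cnt` takes the values: (1, 0) → (2, 0) → (2, 1) → (4, 1) → (4, 2) → (8, 2) → (8, 3) → (16, 3) → (16, 4) → (32, 4) → (32, 5)

Answer: 32, 5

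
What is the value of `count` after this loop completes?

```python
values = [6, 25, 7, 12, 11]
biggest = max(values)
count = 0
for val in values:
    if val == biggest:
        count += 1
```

Count of max value 25 in [6, 25, 7, 12, 11]
`count` takes the values: 0 → 1

Answer: 1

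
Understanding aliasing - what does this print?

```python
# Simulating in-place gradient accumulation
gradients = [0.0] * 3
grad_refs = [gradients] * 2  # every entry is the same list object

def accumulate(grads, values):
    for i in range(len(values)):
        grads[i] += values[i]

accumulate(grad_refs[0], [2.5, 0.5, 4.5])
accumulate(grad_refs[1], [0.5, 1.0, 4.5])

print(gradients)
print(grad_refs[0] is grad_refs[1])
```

Key concept: gradient accumulation aliasing.
Step by step:
`gradients = [0.0] * 3` → gradients = [0.0, 0.0, 0.0]
`grad_refs = [gradients] * 2` → grad_refs = [[0.0, 0.0, 0.0], [0.0, 0.0, 0.0]]
`accumulate(grad_refs[0], [2.5, 0.5, 4.5])` → gradients = [2.5, 0.5, 4.5]; grad_refs = [[2.5, 0.5, 4.5], [2.5, 0.5, 4.5]]
`accumulate(grad_refs[1], [0.5, 1.0, 4.5])` → gradients = [3.0, 1.5, 9.0]; grad_refs = [[3.0, 1.5, 9.0], [3.0, 1.5, 9.0]]
`print(gradients)` → prints [3.0, 1.5, 9.0]
`print(grad_refs[0] is grad_refs[1])` → prints True

Answer:
[3.0, 1.5, 9.0]
True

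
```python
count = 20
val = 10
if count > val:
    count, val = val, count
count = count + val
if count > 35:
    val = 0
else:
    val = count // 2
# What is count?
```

Trace:
`count = 20` → count = 20
`val = 10` → val = 10
`if count > val: ...` → count > val is True → count = 10; val = 20
`count = count + val` → count = 30
`if count > 35: ...` → count > 35 is False, take else branch → val = 15
So count = 30

Answer: 30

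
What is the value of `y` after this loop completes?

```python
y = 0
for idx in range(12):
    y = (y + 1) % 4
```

Increment mod 4, 12 times = 0
`y` takes the values: 0 → 1 → 2 → 3 → 0 → 1 → 2 → 3 → 0 → 1 → 2 → 3 → 0

Answer: 0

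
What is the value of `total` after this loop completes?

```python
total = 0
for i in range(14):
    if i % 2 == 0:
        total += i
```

Sum of even numbers 0 to 13
`total` takes the values: 0 → 2 → 6 → 12 → 20 → 30 → 42

Answer: 42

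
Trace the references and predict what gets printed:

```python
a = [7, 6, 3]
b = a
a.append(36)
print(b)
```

Key concept: basic list aliasing.
Step by step:
`a = [7, 6, 3]` → a = [7, 6, 3]
`b = a` → b = [7, 6, 3] (same object as a)
`a.append(36)` → a = [7, 6, 3, 36] (same object as b); b = [7, 6, 3, 36] (same object as a)
`print(b)` → prints [7, 6, 3, 36]

Answer: [7, 6, 3, 36]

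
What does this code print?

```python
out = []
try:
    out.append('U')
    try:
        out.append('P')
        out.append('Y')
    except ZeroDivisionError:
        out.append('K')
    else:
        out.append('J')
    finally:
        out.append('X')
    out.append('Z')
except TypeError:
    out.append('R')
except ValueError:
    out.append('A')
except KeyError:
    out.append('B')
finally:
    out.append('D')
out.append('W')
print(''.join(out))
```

Execution trace: 'U' (try body) → 'P' (inner try body) → 'Y' (inner try body, no exception) → 'J' (inner else) → 'X' (inner finally) → 'Z' (try body, no exception) → 'D' (finally) → 'W' (after the try/except). Output: UPYJXZDW

Answer: UPYJXZDW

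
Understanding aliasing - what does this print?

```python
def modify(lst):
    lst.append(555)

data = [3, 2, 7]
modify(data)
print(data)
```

Key concept: function modifies passed list.
Step by step:
`data = [3, 2, 7]` → data = [3, 2, 7]
`modify(data)` → data = [3, 2, 7, 555]
`print(data)` → prints [3, 2, 7, 555]

Answer: [3, 2, 7, 555]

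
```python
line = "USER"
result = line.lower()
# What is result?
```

Trace:
`line = "USER"` → line = 'USER'
`result = line.lower()` → result = 'user'
So result = 'user'

Answer: 'user'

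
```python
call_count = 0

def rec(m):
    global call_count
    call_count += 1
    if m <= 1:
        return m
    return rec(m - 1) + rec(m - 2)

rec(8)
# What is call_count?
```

Calls(m) = 1 + Calls(m-1) + Calls(m-2); Calls(0)=Calls(1)=1. For m=8 this gives 67.

Answer: 67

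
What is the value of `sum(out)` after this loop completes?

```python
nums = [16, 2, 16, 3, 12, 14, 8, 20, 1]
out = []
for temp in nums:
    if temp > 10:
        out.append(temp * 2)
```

Sum of doubled values > 10
`out` takes the values: [] → [32] → [32, 32] → [32, 32, 24] → [32, 32, 24, 28] → [32, 32, 24, 28, 40]
So `sum(out)` = 156

Answer: 156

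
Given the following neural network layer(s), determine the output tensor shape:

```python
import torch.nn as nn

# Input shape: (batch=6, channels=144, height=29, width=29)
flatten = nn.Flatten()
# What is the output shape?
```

Input: (6, 144, 29, 29) -> Output: (6, 121104)

Answer: (6, 121104)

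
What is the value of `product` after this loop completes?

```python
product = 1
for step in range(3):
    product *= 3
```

3^3 = 27
`product` takes the values: 1 → 3 → 9 → 27

Answer: 27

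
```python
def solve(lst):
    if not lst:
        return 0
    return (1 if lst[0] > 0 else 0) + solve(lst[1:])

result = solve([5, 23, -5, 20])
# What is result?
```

Count of positive elements in [5, 23, -5, 20] = 3

Answer: 3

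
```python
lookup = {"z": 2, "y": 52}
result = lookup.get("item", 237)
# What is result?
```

Trace:
`lookup = {"z": 2, "y": 52}` → lookup = {'z': 2, 'y': 52}
`result = lookup.get("item", 237)` → result = 237
So result = 237

Answer: 237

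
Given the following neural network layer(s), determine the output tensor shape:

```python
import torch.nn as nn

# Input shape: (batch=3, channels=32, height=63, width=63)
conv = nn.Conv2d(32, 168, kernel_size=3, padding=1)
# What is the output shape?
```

Input: (3, 32, 63, 63) -> Output: (3, 168, 63, 63)

Answer: (3, 168, 63, 63)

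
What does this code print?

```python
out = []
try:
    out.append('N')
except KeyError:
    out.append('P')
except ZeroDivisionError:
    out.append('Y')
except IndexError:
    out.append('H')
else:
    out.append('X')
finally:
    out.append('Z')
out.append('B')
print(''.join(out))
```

Execution trace: 'N' (try body, no exception) → 'X' (else) → 'Z' (finally) → 'B' (after the try/except). Output: NXZB

Answer: NXZB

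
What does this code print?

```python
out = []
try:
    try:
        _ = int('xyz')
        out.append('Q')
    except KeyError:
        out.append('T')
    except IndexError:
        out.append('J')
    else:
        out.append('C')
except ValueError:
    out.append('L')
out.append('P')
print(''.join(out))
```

Execution trace: 'L' (outer except ValueError) → 'P' (after the try/except). Output: LP

Answer: LP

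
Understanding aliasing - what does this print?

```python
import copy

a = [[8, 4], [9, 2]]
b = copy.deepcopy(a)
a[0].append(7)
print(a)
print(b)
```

Key concept: deep copy is fully independent.
Step by step:
`a = [[8, 4], [9, 2]]` → a = [[8, 4], [9, 2]]
`b = copy.deepcopy(a)` → b = [[8, 4], [9, 2]]
`a[0].append(7)` → a = [[8, 4, 7], [9, 2]]
`print(a)` → prints [[8, 4, 7], [9, 2]]
`print(b)` → prints [[8, 4], [9, 2]]

Answer:
[[8, 4, 7], [9, 2]]
[[8, 4], [9, 2]]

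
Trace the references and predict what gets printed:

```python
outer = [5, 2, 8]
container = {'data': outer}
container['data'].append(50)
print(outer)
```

Key concept: dict holds reference to list.
Step by step:
`outer = [5, 2, 8]` → outer = [5, 2, 8]
`container = {'data': outer}` → container = {'data': [5, 2, 8]}
`container['data'].append(50)` → outer = [5, 2, 8, 50]; container = {'data': [5, 2, 8, 50]}
`print(outer)` → prints [5, 2, 8, 50]

Answer: [5, 2, 8, 50]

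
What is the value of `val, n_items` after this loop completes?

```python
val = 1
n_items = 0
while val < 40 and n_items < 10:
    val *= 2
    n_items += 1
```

Double until >= 40 or 10 iterations
`val, n_items` takes the values: (1, 0) → (2, 0) → (2, 1) → (4, 1) → (4, 2) → (8, 2) → (8, 3) → (16, 3) → (16, 4) → (32, 4) → (32, 5) → (64, 5) → (64, 6)

Answer: 64, 6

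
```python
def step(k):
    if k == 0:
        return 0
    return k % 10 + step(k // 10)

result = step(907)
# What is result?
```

Sum of digits of 907: 7 + 0 + 9 = 16

Answer: 16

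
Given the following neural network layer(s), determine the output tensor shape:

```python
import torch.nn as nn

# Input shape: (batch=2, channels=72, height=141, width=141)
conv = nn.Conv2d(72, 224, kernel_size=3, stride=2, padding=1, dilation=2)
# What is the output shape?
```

Input: (2, 72, 141, 141) -> Output: (2, 224, 70, 70)

Answer: (2, 224, 70, 70)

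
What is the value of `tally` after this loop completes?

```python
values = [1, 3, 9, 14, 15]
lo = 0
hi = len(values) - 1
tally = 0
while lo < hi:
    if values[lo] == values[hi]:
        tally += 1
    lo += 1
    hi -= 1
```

Count matching pairs from ends
`tally` takes the values: 0

Answer: 0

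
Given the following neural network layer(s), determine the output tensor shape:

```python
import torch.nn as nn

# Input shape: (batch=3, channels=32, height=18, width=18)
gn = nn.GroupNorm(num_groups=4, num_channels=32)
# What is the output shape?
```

Input: (3, 32, 18, 18) -> Output: (3, 32, 18, 18)

Answer: (3, 32, 18, 18)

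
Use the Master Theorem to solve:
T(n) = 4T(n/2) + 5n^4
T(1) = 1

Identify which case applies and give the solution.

a=4, b=2, f(n)=5n^4. log_2(4) = 2. Since c=4 > 2 and the regularity condition holds (4(n/2)^4 = (4/2^4)n^4 with 4/2^4 < 1), Case 3 applies: T(n) = Θ(f(n)) = O(n^4).

Answer: O(n^4) - Case 3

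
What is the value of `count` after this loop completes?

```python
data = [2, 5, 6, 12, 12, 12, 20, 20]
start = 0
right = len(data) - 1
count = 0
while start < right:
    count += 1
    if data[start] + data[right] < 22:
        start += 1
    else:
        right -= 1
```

Steps to find pair summing to 22
`count` takes the values: 0 → 1 → 2 → 3 → 4 → 5 → 6 → 7

Answer: 7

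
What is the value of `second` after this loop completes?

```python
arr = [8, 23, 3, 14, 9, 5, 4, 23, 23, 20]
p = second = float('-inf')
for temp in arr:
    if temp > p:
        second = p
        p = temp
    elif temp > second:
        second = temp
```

Second largest (with repeats) in [8, 23, 3, 14, 9, 5, 4, 23, 23, 20]
`second` takes the values: -inf → 8 → 14 → 23

Answer: 23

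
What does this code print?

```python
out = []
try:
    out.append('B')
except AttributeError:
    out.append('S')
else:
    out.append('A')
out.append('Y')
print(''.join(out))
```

Execution trace: 'B' (try body, no exception) → 'A' (else) → 'Y' (after the try/except). Output: BAY

Answer: BAY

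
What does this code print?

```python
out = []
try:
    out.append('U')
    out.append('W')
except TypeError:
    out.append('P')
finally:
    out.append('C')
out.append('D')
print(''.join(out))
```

Execution trace: 'U' (try body) → 'W' (try body, no exception) → 'C' (finally) → 'D' (after the try/except). Output: UWCD

Answer: UWCD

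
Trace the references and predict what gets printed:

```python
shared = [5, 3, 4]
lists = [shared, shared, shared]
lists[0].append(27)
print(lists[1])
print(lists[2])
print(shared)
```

Key concept: list of same reference.
Step by step:
`shared = [5, 3, 4]` → shared = [5, 3, 4]
`lists = [shared, shared, shared]` → lists = [[5, 3, 4], [5, 3, 4], [5, 3, 4]]
`lists[0].append(27)` → shared = [5, 3, 4, 27]; lists = [[5, 3, 4, 27], [5, 3, 4, 27], [5, 3, 4, 27]]
`print(lists[1])` → prints [5, 3, 4, 27]
`print(lists[2])` → prints [5, 3, 4, 27]
`print(shared)` → prints [5, 3, 4, 27]

Answer:
[5, 3, 4, 27]
[5, 3, 4, 27]
[5, 3, 4, 27]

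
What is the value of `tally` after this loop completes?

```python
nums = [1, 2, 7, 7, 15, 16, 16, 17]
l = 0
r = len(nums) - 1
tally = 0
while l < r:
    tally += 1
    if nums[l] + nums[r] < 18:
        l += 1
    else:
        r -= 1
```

Steps to find pair summing to 18
`tally` takes the values: 0 → 1 → 2 → 3 → 4 → 5 → 6 → 7

Answer: 7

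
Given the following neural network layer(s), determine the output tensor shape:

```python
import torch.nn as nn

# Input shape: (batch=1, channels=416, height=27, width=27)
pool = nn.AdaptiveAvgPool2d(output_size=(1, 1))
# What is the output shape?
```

Input: (1, 416, 27, 27) -> Output: (1, 416, 1, 1)

Answer: (1, 416, 1, 1)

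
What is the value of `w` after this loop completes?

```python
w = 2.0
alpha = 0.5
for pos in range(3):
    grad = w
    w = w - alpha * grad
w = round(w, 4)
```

Gradient descent: w = 2.0 * (1 - 0.5)^3
`w` takes the values: 2.0 → 1.0 → 0.5 → 0.25

Answer: 0.25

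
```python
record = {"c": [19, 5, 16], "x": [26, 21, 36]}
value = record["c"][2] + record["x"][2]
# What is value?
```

Trace:
`record = {"c": [19, 5, 16], "x": [26, 21, 36]}` → record = {'c': [19, 5, 16], 'x': [26, 21, 36]}
`value = record["c"][2] + record["x"][2]` → value = 52
So value = 52

Answer: 52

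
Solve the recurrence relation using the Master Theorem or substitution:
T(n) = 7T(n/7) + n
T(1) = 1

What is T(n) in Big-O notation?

By Master Theorem: a=7, b=7, f(n)=n. Since log_7(7) = 1 and f(n) = Θ(n^1), Case 2 applies. T(n) = O(n log n).

Answer: O(n log n)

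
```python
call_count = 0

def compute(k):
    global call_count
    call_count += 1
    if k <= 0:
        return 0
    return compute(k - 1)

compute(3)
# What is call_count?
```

Linear recursion stepping by 1: 4 calls from k=3 down to ≤0.

Answer: 4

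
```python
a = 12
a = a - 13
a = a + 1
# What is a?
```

Trace:
`a = 12` → a = 12
`a = a - 13` → a = -1
`a = a + 1` → a = 0
So a = 0

Answer: 0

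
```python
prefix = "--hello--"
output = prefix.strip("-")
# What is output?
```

Trace:
`prefix = "--hello--"` → prefix = '--hello--'
`output = prefix.strip("-")` → output = 'hello'
So output = 'hello'

Answer: 'hello'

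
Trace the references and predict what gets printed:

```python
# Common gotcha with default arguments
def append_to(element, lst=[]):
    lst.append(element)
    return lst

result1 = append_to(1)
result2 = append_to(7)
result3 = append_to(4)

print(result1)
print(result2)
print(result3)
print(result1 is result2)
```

Key concept: mutable default argument gotcha.
Step by step:
`result1 = append_to(1)` → result1 = [1]
`result2 = append_to(7)` → result1 = [1, 7] (same object as result2); result2 = [1, 7] (same object as result1)
`result3 = append_to(4)` → result1 = [1, 7, 4] (same object as result2, result3); result2 = [1, 7, 4] (same object as result1, result3); result3 = [1, 7, 4] (same object as result1, result2)
`print(result1)` → prints [1, 7, 4]
`print(result2)` → prints [1, 7, 4]
`print(result3)` → prints [1, 7, 4]
`print(result1 is result2)` → prints True

Answer:
[1, 7, 4]
[1, 7, 4]
[1, 7, 4]
True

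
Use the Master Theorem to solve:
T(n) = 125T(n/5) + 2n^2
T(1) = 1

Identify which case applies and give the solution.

a=125, b=5, f(n)=2n^2. log_5(125) = 3. Since c=2 < 3, Case 1 applies: T(n) = Θ(n^log_b(a)) = O(n^3).

Answer: O(n^3) - Case 1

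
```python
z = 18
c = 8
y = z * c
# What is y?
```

Trace:
`z = 18` → z = 18
`c = 8` → c = 8
`y = z * c` → y = 144
So y = 144

Answer: 144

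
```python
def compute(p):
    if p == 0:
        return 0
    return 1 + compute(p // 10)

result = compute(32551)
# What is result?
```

Count of digits of 32551: 5

Answer: 5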